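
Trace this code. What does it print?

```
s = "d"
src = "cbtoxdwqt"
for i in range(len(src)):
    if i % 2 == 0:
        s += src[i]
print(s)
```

i=0: add 'c' → 'dc'
i=1: skip
i=2: add 't' → 'dct'
i=3: skip
i=4: add 'x' → 'dctx'
i=5: skip
i=6: add 'w' → 'dctxw'
i=7: skip
i=8: add 't' → 'dctxwt'

dctxwt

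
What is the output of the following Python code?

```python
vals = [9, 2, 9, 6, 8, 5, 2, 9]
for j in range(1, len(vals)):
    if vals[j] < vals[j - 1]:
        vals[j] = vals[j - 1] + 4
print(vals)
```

[9, 13, 17, 21, 25, 29, 33, 37]

j=1: 2<9, vals[1] = 9+4 = 13 → [9, 13, 9, 6, 8, 5, 2, 9]
j=2: 9<13, vals[2] = 13+4 = 17 → [9, 13, 17, 6, 8, 5, 2, 9]
j=3: 6<17, vals[3] = 17+4 = 21 → [9, 13, 17, 21, 8, 5, 2, 9]
j=4: 8<21, vals[4] = 21+4 = 25 → [9, 13, 17, 21, 25, 5, 2, 9]
j=5: 5<25, vals[5] = 25+4 = 29 → [9, 13, 17, 21, 25, 29, 2, 9]
j=6: 2<29, vals[6] = 29+4 = 33 → [9, 13, 17, 21, 25, 29, 33, 9]
j=7: 9<33, vals[7] = 33+4 = 37 → [9, 13, 17, 21, 25, 29, 33, 37]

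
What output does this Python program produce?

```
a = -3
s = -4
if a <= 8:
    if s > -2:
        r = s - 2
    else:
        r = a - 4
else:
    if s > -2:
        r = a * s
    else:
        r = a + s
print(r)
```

-7

a=-3, s=-4
a <= 8 is True; s > -2 is False
→ r = a - 4 = -7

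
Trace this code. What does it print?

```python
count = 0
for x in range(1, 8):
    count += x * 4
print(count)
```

112

x=1: count = 0+1*4 = 4
x=2: count = 4+2*4 = 12
x=3: count = 12+3*4 = 24
x=4: count = 24+4*4 = 40
x=5: count = 40+5*4 = 60
x=6: count = 60+6*4 = 84
x=7: count = 84+7*4 = 112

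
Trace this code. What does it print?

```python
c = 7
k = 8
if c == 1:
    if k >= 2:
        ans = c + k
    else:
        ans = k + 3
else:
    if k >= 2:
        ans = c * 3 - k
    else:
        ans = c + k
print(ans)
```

13

c=7, k=8
c == 1 is False; k >= 2 is True
→ ans = c * 3 - k = 13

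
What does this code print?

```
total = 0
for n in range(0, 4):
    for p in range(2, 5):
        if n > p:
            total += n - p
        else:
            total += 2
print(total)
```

23

n=0,p=2: not 0>2, total = 0+2 = 2
n=0,p=3: not 0>3, total = 2+2 = 4
n=0,p=4: not 0>4, total = 4+2 = 6
n=1,p=2: not 1>2, total = 6+2 = 8
n=1,p=3: not 1>3, total = 8+2 = 10
n=1,p=4: not 1>4, total = 10+2 = 12
n=2,p=2: not 2>2, total = 12+2 = 14
n=2,p=3: not 2>3, total = 14+2 = 16
n=2,p=4: not 2>4, total = 16+2 = 18
n=3,p=2: 3>2, total = 18+1 = 19
n=3,p=3: not 3>3, total = 19+2 = 21
n=3,p=4: not 3>4, total = 21+2 = 23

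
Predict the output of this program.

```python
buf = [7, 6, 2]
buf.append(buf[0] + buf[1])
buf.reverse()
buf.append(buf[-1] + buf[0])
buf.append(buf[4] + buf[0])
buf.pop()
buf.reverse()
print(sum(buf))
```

append buf[0]+buf[1] = 7+6 = 13 → [7, 6, 2, 13]
reverse → [13, 2, 6, 7]
append buf[-1]+buf[0] = 7+13 = 20 → [13, 2, 6, 7, 20]
append buf[4]+buf[0] = 20+13 = 33 → [13, 2, 6, 7, 20, 33]
pop() removes 33 → [13, 2, 6, 7, 20]
reverse → [20, 7, 6, 2, 13]
sum = 48

48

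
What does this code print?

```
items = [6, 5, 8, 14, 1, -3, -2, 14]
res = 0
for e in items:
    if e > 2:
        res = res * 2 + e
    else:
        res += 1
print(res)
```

216

e=6: >2, res = 0*2+6 = 6
e=5: >2, res = 6*2+5 = 17
e=8: >2, res = 17*2+8 = 42
e=14: >2, res = 42*2+14 = 98
e=1: not >2, res = 98+1 = 99
e=-3: not >2, res = 99+1 = 100
e=-2: not >2, res = 100+1 = 101
e=14: >2, res = 101*2+14 = 216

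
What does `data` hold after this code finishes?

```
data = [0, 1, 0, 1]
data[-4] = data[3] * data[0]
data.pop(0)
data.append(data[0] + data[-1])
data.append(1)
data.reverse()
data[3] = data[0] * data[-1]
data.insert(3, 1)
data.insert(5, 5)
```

[1, 2, 1, 1, 1, 5, 1]

data[-4] = data[3]*data[0] = 1*0 = 0 → [0, 1, 0, 1]
pop(0) removes 0 → [1, 0, 1]
append data[0]+data[-1] = 1+1 = 2 → [1, 0, 1, 2]
append 1 → [1, 0, 1, 2, 1]
reverse → [1, 2, 1, 0, 1]
data[3] = data[0]*data[-1] = 1*1 = 1 → [1, 2, 1, 1, 1]
insert 1 at 3 → [1, 2, 1, 1, 1, 1]
insert 5 at 5 → [1, 2, 1, 1, 1, 5, 1]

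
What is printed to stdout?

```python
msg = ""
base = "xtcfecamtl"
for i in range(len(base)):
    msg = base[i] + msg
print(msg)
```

i=0: prepend 'x' → 'x'
i=1: prepend 't' → 'tx'
i=2: prepend 'c' → 'ctx'
i=3: prepend 'f' → 'fctx'
i=4: prepend 'e' → 'efctx'
i=5: prepend 'c' → 'cefctx'
i=6: prepend 'a' → 'acefctx'
i=7: prepend 'm' → 'macefctx'
i=8: prepend 't' → 'tmacefctx'
i=9: prepend 'l' → 'ltmacefctx'

ltmacefctx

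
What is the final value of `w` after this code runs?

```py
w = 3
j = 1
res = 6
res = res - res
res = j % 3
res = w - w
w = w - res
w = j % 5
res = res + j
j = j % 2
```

res = 6-6 = 0
res = 1%3 = 1
res = 3-3 = 0
w = 3-0 = 3
w = 1%5 = 1
res = 0+1 = 1
j = 1%2 = 1

1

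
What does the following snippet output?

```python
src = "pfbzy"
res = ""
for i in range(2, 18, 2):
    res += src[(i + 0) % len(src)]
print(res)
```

byfzpbyf

i=2: add src[2]='b' → 'b'
i=4: add src[4]='y' → 'by'
i=6: add src[1]='f' → 'byf'
i=8: add src[3]='z' → 'byfz'
i=10: add src[0]='p' → 'byfzp'
i=12: add src[2]='b' → 'byfzpb'
i=14: add src[4]='y' → 'byfzpby'
i=16: add src[1]='f' → 'byfzpbyf'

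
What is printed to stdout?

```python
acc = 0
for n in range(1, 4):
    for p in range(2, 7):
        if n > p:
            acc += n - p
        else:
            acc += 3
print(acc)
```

n=1,p=2: not 1>2, acc = 0+3 = 3
n=1,p=3: not 1>3, acc = 3+3 = 6
n=1,p=4: not 1>4, acc = 6+3 = 9
n=1,p=5: not 1>5, acc = 9+3 = 12
n=1,p=6: not 1>6, acc = 12+3 = 15
n=2,p=2: not 2>2, acc = 15+3 = 18
n=2,p=3: not 2>3, acc = 18+3 = 21
n=2,p=4: not 2>4, acc = 21+3 = 24
n=2,p=5: not 2>5, acc = 24+3 = 27
n=2,p=6: not 2>6, acc = 27+3 = 30
n=3,p=2: 3>2, acc = 30+1 = 31
n=3,p=3: not 3>3, acc = 31+3 = 34
n=3,p=4: not 3>4, acc = 34+3 = 37
n=3,p=5: not 3>5, acc = 37+3 = 40
n=3,p=6: not 3>6, acc = 40+3 = 43

43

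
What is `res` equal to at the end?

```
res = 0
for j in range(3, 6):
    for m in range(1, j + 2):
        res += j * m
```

j=3,m=1: res = 0+3 = 3
j=3,m=2: res = 3+6 = 9
j=3,m=3: res = 9+9 = 18
j=3,m=4: res = 18+12 = 30
j=4,m=1: res = 30+4 = 34
j=4,m=2: res = 34+8 = 42
j=4,m=3: res = 42+12 = 54
j=4,m=4: res = 54+16 = 70
j=4,m=5: res = 70+20 = 90
j=5,m=1: res = 90+5 = 95
j=5,m=2: res = 95+10 = 105
j=5,m=3: res = 105+15 = 120
j=5,m=4: res = 120+20 = 140
j=5,m=5: res = 140+25 = 165
j=5,m=6: res = 165+30 = 195

195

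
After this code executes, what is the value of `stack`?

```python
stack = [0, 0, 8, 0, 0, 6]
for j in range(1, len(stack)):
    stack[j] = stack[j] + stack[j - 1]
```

[0, 0, 8, 8, 8, 14]

j=1: stack[1] = 0+0 = 0 → [0, 0, 8, 0, 0, 6]
j=2: stack[2] = 8+0 = 8 → [0, 0, 8, 0, 0, 6]
j=3: stack[3] = 0+8 = 8 → [0, 0, 8, 8, 0, 6]
j=4: stack[4] = 0+8 = 8 → [0, 0, 8, 8, 8, 6]
j=5: stack[5] = 6+8 = 14 → [0, 0, 8, 8, 8, 14]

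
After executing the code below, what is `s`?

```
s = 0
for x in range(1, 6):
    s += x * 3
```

45

x=1: s = 0+1*3 = 3
x=2: s = 3+2*3 = 9
x=3: s = 9+3*3 = 18
x=4: s = 18+4*3 = 30
x=5: s = 30+5*3 = 45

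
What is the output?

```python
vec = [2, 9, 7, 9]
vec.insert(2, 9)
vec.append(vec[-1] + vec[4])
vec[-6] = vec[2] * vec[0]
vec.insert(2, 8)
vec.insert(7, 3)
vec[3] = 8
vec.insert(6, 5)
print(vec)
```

[18, 9, 8, 8, 7, 9, 5, 18, 3]

insert 9 at 2 → [2, 9, 9, 7, 9]
append vec[-1]+vec[4] = 9+9 = 18 → [2, 9, 9, 7, 9, 18]
vec[-6] = vec[2]*vec[0] = 9*2 = 18 → [18, 9, 9, 7, 9, 18]
insert 8 at 2 → [18, 9, 8, 9, 7, 9, 18]
insert 3 at 7 → [18, 9, 8, 9, 7, 9, 18, 3]
vec[3] = 8 → [18, 9, 8, 8, 7, 9, 18, 3]
insert 5 at 6 → [18, 9, 8, 8, 7, 9, 5, 18, 3]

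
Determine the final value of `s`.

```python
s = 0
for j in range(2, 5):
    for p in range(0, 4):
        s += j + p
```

j=2,p=0: s = 0+2 = 2
j=2,p=1: s = 2+3 = 5
j=2,p=2: s = 5+4 = 9
j=2,p=3: s = 9+5 = 14
j=3,p=0: s = 14+3 = 17
j=3,p=1: s = 17+4 = 21
j=3,p=2: s = 21+5 = 26
j=3,p=3: s = 26+6 = 32
j=4,p=0: s = 32+4 = 36
j=4,p=1: s = 36+5 = 41
j=4,p=2: s = 41+6 = 47
j=4,p=3: s = 47+7 = 54

54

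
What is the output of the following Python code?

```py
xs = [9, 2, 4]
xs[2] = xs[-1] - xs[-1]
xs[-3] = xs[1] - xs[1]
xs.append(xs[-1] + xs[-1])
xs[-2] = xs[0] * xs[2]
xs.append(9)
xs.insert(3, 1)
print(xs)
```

[0, 2, 0, 1, 0, 9]

xs[2] = xs[-1]-xs[-1] = 4-4 = 0 → [9, 2, 0]
xs[-3] = xs[1]-xs[1] = 2-2 = 0 → [0, 2, 0]
append xs[-1]+xs[-1] = 0+0 = 0 → [0, 2, 0, 0]
xs[-2] = xs[0]*xs[2] = 0*0 = 0 → [0, 2, 0, 0]
append 9 → [0, 2, 0, 0, 9]
insert 1 at 3 → [0, 2, 0, 1, 0, 9]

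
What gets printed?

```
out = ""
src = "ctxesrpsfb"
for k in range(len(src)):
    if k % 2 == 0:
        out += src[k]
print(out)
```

k=0: add 'c' → 'c'
k=1: skip
k=2: add 'x' → 'cx'
k=3: skip
k=4: add 's' → 'cxs'
k=5: skip
k=6: add 'p' → 'cxsp'
k=7: skip
k=8: add 'f' → 'cxspf'
k=9: skip

cxspf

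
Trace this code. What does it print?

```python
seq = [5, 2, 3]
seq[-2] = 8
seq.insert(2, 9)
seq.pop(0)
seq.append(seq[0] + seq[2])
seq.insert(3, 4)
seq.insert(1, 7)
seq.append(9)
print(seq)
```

seq[-2] = 8 → [5, 8, 3]
insert 9 at 2 → [5, 8, 9, 3]
pop(0) removes 5 → [8, 9, 3]
append seq[0]+seq[2] = 8+3 = 11 → [8, 9, 3, 11]
insert 4 at 3 → [8, 9, 3, 4, 11]
insert 7 at 1 → [8, 7, 9, 3, 4, 11]
append 9 → [8, 7, 9, 3, 4, 11, 9]

[8, 7, 9, 3, 4, 11, 9]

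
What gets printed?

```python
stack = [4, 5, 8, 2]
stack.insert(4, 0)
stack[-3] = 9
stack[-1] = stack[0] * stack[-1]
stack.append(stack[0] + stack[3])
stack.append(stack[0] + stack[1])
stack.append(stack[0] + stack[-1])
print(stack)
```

[4, 5, 9, 2, 0, 6, 9, 13]

insert 0 at 4 → [4, 5, 8, 2, 0]
stack[-3] = 9 → [4, 5, 9, 2, 0]
stack[-1] = stack[0]*stack[-1] = 4*0 = 0 → [4, 5, 9, 2, 0]
append stack[0]+stack[3] = 4+2 = 6 → [4, 5, 9, 2, 0, 6]
append stack[0]+stack[1] = 4+5 = 9 → [4, 5, 9, 2, 0, 6, 9]
append stack[0]+stack[-1] = 4+9 = 13 → [4, 5, 9, 2, 0, 6, 9, 13]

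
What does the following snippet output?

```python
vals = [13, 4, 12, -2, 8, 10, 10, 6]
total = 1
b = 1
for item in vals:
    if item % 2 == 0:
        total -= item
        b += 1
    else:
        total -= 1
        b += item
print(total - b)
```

item=13: not even, total = 1-1 = 0; b=14
item=4: even, total = 0-4 = -4; b=15
item=12: even, total = (-4)-12 = -16; b=16
item=-2: even, total = (-16)-(-2) = -14; b=17
item=8: even, total = (-14)-8 = -22; b=18
item=10: even, total = (-22)-10 = -32; b=19
item=10: even, total = (-32)-10 = -42; b=20
item=6: even, total = (-42)-6 = -48; b=21
total-b = (-48)-21 = -69

-69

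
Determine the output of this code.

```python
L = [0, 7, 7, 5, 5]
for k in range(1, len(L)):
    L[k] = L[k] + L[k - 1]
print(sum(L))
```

64

k=1: L[1] = 7+0 = 7 → [0, 7, 7, 5, 5]
k=2: L[2] = 7+7 = 14 → [0, 7, 14, 5, 5]
k=3: L[3] = 5+14 = 19 → [0, 7, 14, 19, 5]
k=4: L[4] = 5+19 = 24 → [0, 7, 14, 19, 24]
sum = 64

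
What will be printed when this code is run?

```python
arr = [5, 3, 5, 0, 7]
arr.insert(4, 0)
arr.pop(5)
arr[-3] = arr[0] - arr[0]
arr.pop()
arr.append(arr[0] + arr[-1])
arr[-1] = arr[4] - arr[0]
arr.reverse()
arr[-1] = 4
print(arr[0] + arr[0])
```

insert 0 at 4 → [5, 3, 5, 0, 0, 7]
pop(5) removes 7 → [5, 3, 5, 0, 0]
arr[-3] = arr[0]-arr[0] = 5-5 = 0 → [5, 3, 0, 0, 0]
pop() removes 0 → [5, 3, 0, 0]
append arr[0]+arr[-1] = 5+0 = 5 → [5, 3, 0, 0, 5]
arr[-1] = arr[4]-arr[0] = 5-5 = 0 → [5, 3, 0, 0, 0]
reverse → [0, 0, 0, 3, 5]
arr[-1] = 4 → [0, 0, 0, 3, 4]
arr[0]+arr[0] = 0+0 = 0

0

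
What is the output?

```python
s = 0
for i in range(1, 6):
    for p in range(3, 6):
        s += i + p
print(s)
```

i=1,p=3: s = 0+4 = 4
i=1,p=4: s = 4+5 = 9
i=1,p=5: s = 9+6 = 15
i=2,p=3: s = 15+5 = 20
i=2,p=4: s = 20+6 = 26
i=2,p=5: s = 26+7 = 33
i=3,p=3: s = 33+6 = 39
i=3,p=4: s = 39+7 = 46
i=3,p=5: s = 46+8 = 54
i=4,p=3: s = 54+7 = 61
i=4,p=4: s = 61+8 = 69
i=4,p=5: s = 69+9 = 78
i=5,p=3: s = 78+8 = 86
i=5,p=4: s = 86+9 = 95
i=5,p=5: s = 95+10 = 105

105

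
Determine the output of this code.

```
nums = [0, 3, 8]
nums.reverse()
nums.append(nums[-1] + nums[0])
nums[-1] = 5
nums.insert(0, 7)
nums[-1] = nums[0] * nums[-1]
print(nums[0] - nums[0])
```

0

reverse → [8, 3, 0]
append nums[-1]+nums[0] = 0+8 = 8 → [8, 3, 0, 8]
nums[-1] = 5 → [8, 3, 0, 5]
insert 7 at 0 → [7, 8, 3, 0, 5]
nums[-1] = nums[0]*nums[-1] = 7*5 = 35 → [7, 8, 3, 0, 35]
nums[0]-nums[0] = 7-7 = 0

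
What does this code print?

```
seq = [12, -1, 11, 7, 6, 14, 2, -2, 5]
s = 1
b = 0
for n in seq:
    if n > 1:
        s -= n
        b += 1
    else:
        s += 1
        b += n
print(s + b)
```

-50

n=12: >1, s = 1-12 = -11; b=1
n=-1: not >1, s = (-11)+1 = -10; b=0
n=11: >1, s = (-10)-11 = -21; b=1
n=7: >1, s = (-21)-7 = -28; b=2
n=6: >1, s = (-28)-6 = -34; b=3
n=14: >1, s = (-34)-14 = -48; b=4
n=2: >1, s = (-48)-2 = -50; b=5
n=-2: not >1, s = (-50)+1 = -49; b=3
n=5: >1, s = (-49)-5 = -54; b=4
s+b = (-54)+4 = -50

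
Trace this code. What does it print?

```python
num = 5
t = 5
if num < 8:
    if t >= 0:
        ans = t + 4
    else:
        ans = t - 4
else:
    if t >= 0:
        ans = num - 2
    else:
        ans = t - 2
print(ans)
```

num=5, t=5
num < 8 is True; t >= 0 is True
→ ans = t + 4 = 9

9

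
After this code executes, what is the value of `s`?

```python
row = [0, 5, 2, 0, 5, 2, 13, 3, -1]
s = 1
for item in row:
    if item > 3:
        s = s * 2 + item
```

item=0: not >3
item=5: >3, s = 1*2+5 = 7
item=2: not >3
item=0: not >3
item=5: >3, s = 7*2+5 = 19
item=2: not >3
item=13: >3, s = 19*2+13 = 51
item=3: not >3
item=-1: not >3

51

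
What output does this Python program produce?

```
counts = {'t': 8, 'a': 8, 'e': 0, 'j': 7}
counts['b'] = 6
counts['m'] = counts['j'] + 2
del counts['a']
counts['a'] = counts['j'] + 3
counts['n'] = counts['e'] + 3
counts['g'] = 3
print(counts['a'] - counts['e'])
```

counts['b'] = 6 → {'t': 8, 'a': 8, 'e': 0, 'j': 7, 'b': 6}
counts['m'] = counts['j']+2 = 9 → {'t': 8, 'a': 8, 'e': 0, 'j': 7, 'b': 6, 'm': 9}
del 'a' → {'t': 8, 'e': 0, 'j': 7, 'b': 6, 'm': 9}
counts['a'] = counts['j']+3 = 10 → {'t': 8, 'e': 0, 'j': 7, 'b': 6, 'm': 9, 'a': 10}
counts['n'] = counts['e']+3 = 3 → {'t': 8, 'e': 0, 'j': 7, 'b': 6, 'm': 9, 'a': 10, 'n': 3}
counts['g'] = 3 → {'t': 8, 'e': 0, 'j': 7, 'b': 6, 'm': 9, 'a': 10, 'n': 3, 'g': 3}
counts['a']-counts['e'] = 10-0 = 10

10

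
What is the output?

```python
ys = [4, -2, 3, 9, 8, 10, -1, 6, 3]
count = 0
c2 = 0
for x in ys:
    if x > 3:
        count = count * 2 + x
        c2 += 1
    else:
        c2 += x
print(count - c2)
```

x=4: >3, count = 0*2+4 = 4; c2=1
x=-2: not >3; c2=-1
x=3: not >3; c2=2
x=9: >3, count = 4*2+9 = 17; c2=3
x=8: >3, count = 17*2+8 = 42; c2=4
x=10: >3, count = 42*2+10 = 94; c2=5
x=-1: not >3; c2=4
x=6: >3, count = 94*2+6 = 194; c2=5
x=3: not >3; c2=8
count-c2 = 194-8 = 186

186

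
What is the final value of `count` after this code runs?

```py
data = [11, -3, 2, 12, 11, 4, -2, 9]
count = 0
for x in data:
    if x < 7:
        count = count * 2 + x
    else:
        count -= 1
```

-35

x=11: not <7, count = 0-1 = -1
x=-3: <7, count = (-1)*2+(-3) = -5
x=2: <7, count = (-5)*2+2 = -8
x=12: not <7, count = (-8)-1 = -9
x=11: not <7, count = (-9)-1 = -10
x=4: <7, count = (-10)*2+4 = -16
x=-2: <7, count = (-16)*2+(-2) = -34
x=9: not <7, count = (-34)-1 = -35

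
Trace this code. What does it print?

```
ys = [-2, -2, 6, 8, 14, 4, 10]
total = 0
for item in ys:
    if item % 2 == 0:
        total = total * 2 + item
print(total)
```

42

item=-2: even, total = 0*2+(-2) = -2
item=-2: even, total = (-2)*2+(-2) = -6
item=6: even, total = (-6)*2+6 = -6
item=8: even, total = (-6)*2+8 = -4
item=14: even, total = (-4)*2+14 = 6
item=4: even, total = 6*2+4 = 16
item=10: even, total = 16*2+10 = 42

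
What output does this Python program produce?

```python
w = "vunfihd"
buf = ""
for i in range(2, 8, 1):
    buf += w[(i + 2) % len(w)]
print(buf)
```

ihdvun

i=2: add w[4]='i' → 'i'
i=3: add w[5]='h' → 'ih'
i=4: add w[6]='d' → 'ihd'
i=5: add w[0]='v' → 'ihdv'
i=6: add w[1]='u' → 'ihdvu'
i=7: add w[2]='n' → 'ihdvun'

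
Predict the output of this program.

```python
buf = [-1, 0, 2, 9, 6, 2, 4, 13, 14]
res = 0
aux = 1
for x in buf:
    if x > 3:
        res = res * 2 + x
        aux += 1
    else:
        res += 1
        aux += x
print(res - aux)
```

343

x=-1: not >3, res = 0+1 = 1; aux=0
x=0: not >3, res = 1+1 = 2; aux=0
x=2: not >3, res = 2+1 = 3; aux=2
x=9: >3, res = 3*2+9 = 15; aux=3
x=6: >3, res = 15*2+6 = 36; aux=4
x=2: not >3, res = 36+1 = 37; aux=6
x=4: >3, res = 37*2+4 = 78; aux=7
x=13: >3, res = 78*2+13 = 169; aux=8
x=14: >3, res = 169*2+14 = 352; aux=9
res-aux = 352-9 = 343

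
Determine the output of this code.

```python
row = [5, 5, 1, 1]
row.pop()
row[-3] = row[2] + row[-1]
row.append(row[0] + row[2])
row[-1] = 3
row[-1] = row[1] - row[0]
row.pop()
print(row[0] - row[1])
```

pop() removes 1 → [5, 5, 1]
row[-3] = row[2]+row[-1] = 1+1 = 2 → [2, 5, 1]
append row[0]+row[2] = 2+1 = 3 → [2, 5, 1, 3]
row[-1] = 3 → [2, 5, 1, 3]
row[-1] = row[1]-row[0] = 5-2 = 3 → [2, 5, 1, 3]
pop() removes 3 → [2, 5, 1]
row[0]-row[1] = 2-5 = -3

-3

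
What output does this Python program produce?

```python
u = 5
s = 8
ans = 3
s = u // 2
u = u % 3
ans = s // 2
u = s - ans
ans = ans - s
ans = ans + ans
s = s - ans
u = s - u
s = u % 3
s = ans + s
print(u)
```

s = 5//2 = 2
u = 5%3 = 2
ans = 2//2 = 1
u = 2-1 = 1
ans = 1-2 = -1
ans = (-1)+(-1) = -2
s = 2-(-2) = 4
u = 4-1 = 3
s = 3%3 = 0
s = (-2)+0 = -2

3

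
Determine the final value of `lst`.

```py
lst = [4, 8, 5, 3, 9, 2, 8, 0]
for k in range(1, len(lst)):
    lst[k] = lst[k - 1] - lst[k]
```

k=1: lst[1] = 4-8 = -4 → [4, -4, 5, 3, 9, 2, 8, 0]
k=2: lst[2] = (-4)-5 = -9 → [4, -4, -9, 3, 9, 2, 8, 0]
k=3: lst[3] = (-9)-3 = -12 → [4, -4, -9, -12, 9, 2, 8, 0]
k=4: lst[4] = (-12)-9 = -21 → [4, -4, -9, -12, -21, 2, 8, 0]
k=5: lst[5] = (-21)-2 = -23 → [4, -4, -9, -12, -21, -23, 8, 0]
k=6: lst[6] = (-23)-8 = -31 → [4, -4, -9, -12, -21, -23, -31, 0]
k=7: lst[7] = (-31)-0 = -31 → [4, -4, -9, -12, -21, -23, -31, -31]

[4, -4, -9, -12, -21, -23, -31, -31]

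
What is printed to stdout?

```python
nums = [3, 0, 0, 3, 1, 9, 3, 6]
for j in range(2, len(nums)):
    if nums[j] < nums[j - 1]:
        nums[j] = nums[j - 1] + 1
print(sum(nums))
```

j=2: 0>=0, unchanged → [3, 0, 0, 3, 1, 9, 3, 6]
j=3: 3>=0, unchanged → [3, 0, 0, 3, 1, 9, 3, 6]
j=4: 1<3, nums[4] = 3+1 = 4 → [3, 0, 0, 3, 4, 9, 3, 6]
j=5: 9>=4, unchanged → [3, 0, 0, 3, 4, 9, 3, 6]
j=6: 3<9, nums[6] = 9+1 = 10 → [3, 0, 0, 3, 4, 9, 10, 6]
j=7: 6<10, nums[7] = 10+1 = 11 → [3, 0, 0, 3, 4, 9, 10, 11]
sum = 40

40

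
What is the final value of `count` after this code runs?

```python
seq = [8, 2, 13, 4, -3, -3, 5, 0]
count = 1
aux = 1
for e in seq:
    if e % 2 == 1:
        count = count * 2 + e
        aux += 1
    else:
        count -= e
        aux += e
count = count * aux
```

-1615

e=8: not odd, count = 1-8 = -7; aux=9
e=2: not odd, count = (-7)-2 = -9; aux=11
e=13: odd, count = (-9)*2+13 = -5; aux=12
e=4: not odd, count = (-5)-4 = -9; aux=16
e=-3: odd, count = (-9)*2+(-3) = -21; aux=17
e=-3: odd, count = (-21)*2+(-3) = -45; aux=18
e=5: odd, count = (-45)*2+5 = -85; aux=19
e=0: not odd, count = (-85)-0 = -85; aux=19
count*aux = (-85)*19 = -1615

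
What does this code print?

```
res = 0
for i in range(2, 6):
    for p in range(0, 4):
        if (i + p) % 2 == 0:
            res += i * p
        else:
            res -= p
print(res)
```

32

i=2,p=0: even sum, res = 0+0 = 0
i=2,p=1: odd sum, res = 0-1 = -1
i=2,p=2: even sum, res = (-1)+4 = 3
i=2,p=3: odd sum, res = 3-3 = 0
i=3,p=0: odd sum, res = 0-0 = 0
i=3,p=1: even sum, res = 0+3 = 3
i=3,p=2: odd sum, res = 3-2 = 1
i=3,p=3: even sum, res = 1+9 = 10
i=4,p=0: even sum, res = 10+0 = 10
i=4,p=1: odd sum, res = 10-1 = 9
i=4,p=2: even sum, res = 9+8 = 17
i=4,p=3: odd sum, res = 17-3 = 14
i=5,p=0: odd sum, res = 14-0 = 14
i=5,p=1: even sum, res = 14+5 = 19
i=5,p=2: odd sum, res = 19-2 = 17
i=5,p=3: even sum, res = 17+15 = 32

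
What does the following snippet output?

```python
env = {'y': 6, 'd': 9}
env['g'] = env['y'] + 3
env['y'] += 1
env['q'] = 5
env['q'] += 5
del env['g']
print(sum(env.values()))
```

env['g'] = env['y']+3 = 9 → {'y': 6, 'd': 9, 'g': 9}
env['y'] = 6+1 = 7 → {'y': 7, 'd': 9, 'g': 9}
env['q'] = 5 → {'y': 7, 'd': 9, 'g': 9, 'q': 5}
env['q'] = 5+5 = 10 → {'y': 7, 'd': 9, 'g': 9, 'q': 10}
del 'g' → {'y': 7, 'd': 9, 'q': 10}
sum of values = 26

26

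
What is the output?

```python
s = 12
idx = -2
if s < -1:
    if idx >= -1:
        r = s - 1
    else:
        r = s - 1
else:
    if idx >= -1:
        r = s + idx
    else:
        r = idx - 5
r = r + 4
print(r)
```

-3

s=12, idx=-2
s < -1 is False; idx >= -1 is False
→ r = idx - 5 = -7
r = (-7)+4 = -3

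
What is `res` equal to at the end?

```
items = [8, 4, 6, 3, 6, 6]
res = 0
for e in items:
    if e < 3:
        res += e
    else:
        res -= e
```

-33

e=8: not <3, res = 0-8 = -8
e=4: not <3, res = (-8)-4 = -12
e=6: not <3, res = (-12)-6 = -18
e=3: not <3, res = (-18)-3 = -21
e=6: not <3, res = (-21)-6 = -27
e=6: not <3, res = (-27)-6 = -33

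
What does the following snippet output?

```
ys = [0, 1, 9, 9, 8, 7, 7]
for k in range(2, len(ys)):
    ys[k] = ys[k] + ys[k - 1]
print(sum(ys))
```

132

k=2: ys[2] = 9+1 = 10 → [0, 1, 10, 9, 8, 7, 7]
k=3: ys[3] = 9+10 = 19 → [0, 1, 10, 19, 8, 7, 7]
k=4: ys[4] = 8+19 = 27 → [0, 1, 10, 19, 27, 7, 7]
k=5: ys[5] = 7+27 = 34 → [0, 1, 10, 19, 27, 34, 7]
k=6: ys[6] = 7+34 = 41 → [0, 1, 10, 19, 27, 34, 41]
sum = 132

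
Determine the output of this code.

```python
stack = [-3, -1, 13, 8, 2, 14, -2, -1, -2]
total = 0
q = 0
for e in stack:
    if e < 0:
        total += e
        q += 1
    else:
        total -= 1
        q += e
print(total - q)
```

e=-3: <0, total = 0+(-3) = -3; q=1
e=-1: <0, total = (-3)+(-1) = -4; q=2
e=13: not <0, total = (-4)-1 = -5; q=15
e=8: not <0, total = (-5)-1 = -6; q=23
e=2: not <0, total = (-6)-1 = -7; q=25
e=14: not <0, total = (-7)-1 = -8; q=39
e=-2: <0, total = (-8)+(-2) = -10; q=40
e=-1: <0, total = (-10)+(-1) = -11; q=41
e=-2: <0, total = (-11)+(-2) = -13; q=42
total-q = (-13)-42 = -55

-55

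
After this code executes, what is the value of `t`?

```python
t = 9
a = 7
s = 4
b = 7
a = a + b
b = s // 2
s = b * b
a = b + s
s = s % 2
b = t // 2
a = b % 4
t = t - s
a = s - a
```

a = 7+7 = 14
b = 4//2 = 2
s = 2*2 = 4
a = 2+4 = 6
s = 4%2 = 0
b = 9//2 = 4
a = 4%4 = 0
t = 9-0 = 9
a = 0-0 = 0

9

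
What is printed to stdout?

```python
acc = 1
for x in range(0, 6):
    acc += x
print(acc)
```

16

x=0: acc = 1+0 = 1
x=1: acc = 1+1 = 2
x=2: acc = 2+2 = 4
x=3: acc = 4+3 = 7
x=4: acc = 7+4 = 11
x=5: acc = 11+5 = 16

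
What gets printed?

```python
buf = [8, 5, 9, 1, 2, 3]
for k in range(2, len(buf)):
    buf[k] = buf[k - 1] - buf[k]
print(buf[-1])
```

-10

k=2: buf[2] = 5-9 = -4 → [8, 5, -4, 1, 2, 3]
k=3: buf[3] = (-4)-1 = -5 → [8, 5, -4, -5, 2, 3]
k=4: buf[4] = (-5)-2 = -7 → [8, 5, -4, -5, -7, 3]
k=5: buf[5] = (-7)-3 = -10 → [8, 5, -4, -5, -7, -10]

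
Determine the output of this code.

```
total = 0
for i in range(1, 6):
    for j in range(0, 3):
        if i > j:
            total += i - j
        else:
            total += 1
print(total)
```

34

i=1,j=0: 1>0, total = 0+1 = 1
i=1,j=1: not 1>1, total = 1+1 = 2
i=1,j=2: not 1>2, total = 2+1 = 3
i=2,j=0: 2>0, total = 3+2 = 5
i=2,j=1: 2>1, total = 5+1 = 6
i=2,j=2: not 2>2, total = 6+1 = 7
i=3,j=0: 3>0, total = 7+3 = 10
i=3,j=1: 3>1, total = 10+2 = 12
i=3,j=2: 3>2, total = 12+1 = 13
i=4,j=0: 4>0, total = 13+4 = 17
i=4,j=1: 4>1, total = 17+3 = 20
i=4,j=2: 4>2, total = 20+2 = 22
i=5,j=0: 5>0, total = 22+5 = 27
i=5,j=1: 5>1, total = 27+4 = 31
i=5,j=2: 5>2, total = 31+3 = 34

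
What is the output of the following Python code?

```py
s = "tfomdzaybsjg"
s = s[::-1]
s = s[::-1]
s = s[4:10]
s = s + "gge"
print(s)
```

reverse → 'gjsbyazdmoft'
reverse → 'tfomdzaybsjg'
slice [4:10] → 'dzaybs'
+ 'gge' → 'dzaybsgge'

dzaybsgge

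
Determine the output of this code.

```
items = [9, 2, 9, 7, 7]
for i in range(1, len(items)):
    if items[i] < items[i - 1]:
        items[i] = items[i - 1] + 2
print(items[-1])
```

i=1: 2<9, items[1] = 9+2 = 11 → [9, 11, 9, 7, 7]
i=2: 9<11, items[2] = 11+2 = 13 → [9, 11, 13, 7, 7]
i=3: 7<13, items[3] = 13+2 = 15 → [9, 11, 13, 15, 7]
i=4: 7<15, items[4] = 15+2 = 17 → [9, 11, 13, 15, 17]

17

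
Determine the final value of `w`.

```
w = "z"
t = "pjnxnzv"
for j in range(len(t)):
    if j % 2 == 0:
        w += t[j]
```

'zpnnv'

j=0: add 'p' → 'zp'
j=1: skip
j=2: add 'n' → 'zpn'
j=3: skip
j=4: add 'n' → 'zpnn'
j=5: skip
j=6: add 'v' → 'zpnnv'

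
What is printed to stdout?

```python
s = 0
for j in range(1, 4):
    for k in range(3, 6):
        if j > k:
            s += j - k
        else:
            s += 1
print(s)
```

j=1,k=3: not 1>3, s = 0+1 = 1
j=1,k=4: not 1>4, s = 1+1 = 2
j=1,k=5: not 1>5, s = 2+1 = 3
j=2,k=3: not 2>3, s = 3+1 = 4
j=2,k=4: not 2>4, s = 4+1 = 5
j=2,k=5: not 2>5, s = 5+1 = 6
j=3,k=3: not 3>3, s = 6+1 = 7
j=3,k=4: not 3>4, s = 7+1 = 8
j=3,k=5: not 3>5, s = 8+1 = 9

9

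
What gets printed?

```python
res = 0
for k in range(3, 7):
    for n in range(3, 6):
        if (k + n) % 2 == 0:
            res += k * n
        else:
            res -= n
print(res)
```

80

k=3,n=3: even sum, res = 0+9 = 9
k=3,n=4: odd sum, res = 9-4 = 5
k=3,n=5: even sum, res = 5+15 = 20
k=4,n=3: odd sum, res = 20-3 = 17
k=4,n=4: even sum, res = 17+16 = 33
k=4,n=5: odd sum, res = 33-5 = 28
k=5,n=3: even sum, res = 28+15 = 43
k=5,n=4: odd sum, res = 43-4 = 39
k=5,n=5: even sum, res = 39+25 = 64
k=6,n=3: odd sum, res = 64-3 = 61
k=6,n=4: even sum, res = 61+24 = 85
k=6,n=5: odd sum, res = 85-5 = 80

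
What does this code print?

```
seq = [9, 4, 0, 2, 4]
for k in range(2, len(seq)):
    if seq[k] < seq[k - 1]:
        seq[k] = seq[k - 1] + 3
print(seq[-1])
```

k=2: 0<4, seq[2] = 4+3 = 7 → [9, 4, 7, 2, 4]
k=3: 2<7, seq[3] = 7+3 = 10 → [9, 4, 7, 10, 4]
k=4: 4<10, seq[4] = 10+3 = 13 → [9, 4, 7, 10, 13]

13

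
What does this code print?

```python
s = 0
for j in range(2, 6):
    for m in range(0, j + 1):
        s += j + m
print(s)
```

j=2,m=0: s = 0+2 = 2
j=2,m=1: s = 2+3 = 5
j=2,m=2: s = 5+4 = 9
j=3,m=0: s = 9+3 = 12
j=3,m=1: s = 12+4 = 16
j=3,m=2: s = 16+5 = 21
j=3,m=3: s = 21+6 = 27
j=4,m=0: s = 27+4 = 31
j=4,m=1: s = 31+5 = 36
j=4,m=2: s = 36+6 = 42
j=4,m=3: s = 42+7 = 49
j=4,m=4: s = 49+8 = 57
j=5,m=0: s = 57+5 = 62
j=5,m=1: s = 62+6 = 68
j=5,m=2: s = 68+7 = 75
j=5,m=3: s = 75+8 = 83
j=5,m=4: s = 83+9 = 92
j=5,m=5: s = 92+10 = 102

102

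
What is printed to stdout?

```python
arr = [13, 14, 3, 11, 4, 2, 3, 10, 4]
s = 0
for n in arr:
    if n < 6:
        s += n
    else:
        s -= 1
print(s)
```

12

n=13: not <6, s = 0-1 = -1
n=14: not <6, s = (-1)-1 = -2
n=3: <6, s = (-2)+3 = 1
n=11: not <6, s = 1-1 = 0
n=4: <6, s = 0+4 = 4
n=2: <6, s = 4+2 = 6
n=3: <6, s = 6+3 = 9
n=10: not <6, s = 9-1 = 8
n=4: <6, s = 8+4 = 12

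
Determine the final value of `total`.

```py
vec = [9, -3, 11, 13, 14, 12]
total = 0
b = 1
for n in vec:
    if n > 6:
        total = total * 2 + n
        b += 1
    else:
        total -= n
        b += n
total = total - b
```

n=9: >6, total = 0*2+9 = 9; b=2
n=-3: not >6, total = 9-(-3) = 12; b=-1
n=11: >6, total = 12*2+11 = 35; b=0
n=13: >6, total = 35*2+13 = 83; b=1
n=14: >6, total = 83*2+14 = 180; b=2
n=12: >6, total = 180*2+12 = 372; b=3
total-b = 372-3 = 369

369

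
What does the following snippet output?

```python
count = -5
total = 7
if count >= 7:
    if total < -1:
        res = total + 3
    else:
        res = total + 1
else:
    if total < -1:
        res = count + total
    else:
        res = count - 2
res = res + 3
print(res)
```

count=-5, total=7
count >= 7 is False; total < -1 is False
→ res = count - 2 = -7
res = (-7)+3 = -4

-4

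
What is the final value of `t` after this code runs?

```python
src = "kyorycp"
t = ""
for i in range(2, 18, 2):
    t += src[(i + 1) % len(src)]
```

i=2: add src[3]='r' → 'r'
i=4: add src[5]='c' → 'rc'
i=6: add src[0]='k' → 'rck'
i=8: add src[2]='o' → 'rcko'
i=10: add src[4]='y' → 'rckoy'
i=12: add src[6]='p' → 'rckoyp'
i=14: add src[1]='y' → 'rckoypy'
i=16: add src[3]='r' → 'rckoypyr'

'rckoypyr'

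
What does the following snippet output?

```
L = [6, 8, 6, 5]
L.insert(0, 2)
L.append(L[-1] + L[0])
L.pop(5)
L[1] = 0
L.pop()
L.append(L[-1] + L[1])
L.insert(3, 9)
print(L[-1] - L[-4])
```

insert 2 at 0 → [2, 6, 8, 6, 5]
append L[-1]+L[0] = 5+2 = 7 → [2, 6, 8, 6, 5, 7]
pop(5) removes 7 → [2, 6, 8, 6, 5]
L[1] = 0 → [2, 0, 8, 6, 5]
pop() removes 5 → [2, 0, 8, 6]
append L[-1]+L[1] = 6+0 = 6 → [2, 0, 8, 6, 6]
insert 9 at 3 → [2, 0, 8, 9, 6, 6]
L[-1]-L[-4] = 6-8 = -2

-2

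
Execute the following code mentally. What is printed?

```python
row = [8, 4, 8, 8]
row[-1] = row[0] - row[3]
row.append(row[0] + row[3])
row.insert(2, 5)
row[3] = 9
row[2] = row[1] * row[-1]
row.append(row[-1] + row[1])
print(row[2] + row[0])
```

40

row[-1] = row[0]-row[3] = 8-8 = 0 → [8, 4, 8, 0]
append row[0]+row[3] = 8+0 = 8 → [8, 4, 8, 0, 8]
insert 5 at 2 → [8, 4, 5, 8, 0, 8]
row[3] = 9 → [8, 4, 5, 9, 0, 8]
row[2] = row[1]*row[-1] = 4*8 = 32 → [8, 4, 32, 9, 0, 8]
append row[-1]+row[1] = 8+4 = 12 → [8, 4, 32, 9, 0, 8, 12]
row[2]+row[0] = 32+8 = 40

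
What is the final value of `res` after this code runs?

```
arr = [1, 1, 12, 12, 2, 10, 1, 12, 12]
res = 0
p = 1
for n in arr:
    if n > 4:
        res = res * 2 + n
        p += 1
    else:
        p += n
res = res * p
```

n=1: not >4; p=2
n=1: not >4; p=3
n=12: >4, res = 0*2+12 = 12; p=4
n=12: >4, res = 12*2+12 = 36; p=5
n=2: not >4; p=7
n=10: >4, res = 36*2+10 = 82; p=8
n=1: not >4; p=9
n=12: >4, res = 82*2+12 = 176; p=10
n=12: >4, res = 176*2+12 = 364; p=11
res*p = 364*11 = 4004

4004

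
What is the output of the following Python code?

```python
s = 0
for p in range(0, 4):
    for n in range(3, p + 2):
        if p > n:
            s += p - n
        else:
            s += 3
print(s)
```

p=2,n=3: not 2>3, s = 0+3 = 3
p=3,n=3: not 3>3, s = 3+3 = 6
p=3,n=4: not 3>4, s = 6+3 = 9

9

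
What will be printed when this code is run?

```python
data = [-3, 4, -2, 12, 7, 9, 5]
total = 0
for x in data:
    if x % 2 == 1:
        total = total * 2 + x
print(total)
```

27

x=-3: odd, total = 0*2+(-3) = -3
x=4: not odd
x=-2: not odd
x=12: not odd
x=7: odd, total = (-3)*2+7 = 1
x=9: odd, total = 1*2+9 = 11
x=5: odd, total = 11*2+5 = 27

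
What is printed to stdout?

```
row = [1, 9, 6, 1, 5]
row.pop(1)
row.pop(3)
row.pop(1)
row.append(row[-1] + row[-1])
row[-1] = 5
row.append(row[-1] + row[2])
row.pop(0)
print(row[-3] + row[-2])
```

pop(1) removes 9 → [1, 6, 1, 5]
pop(3) removes 5 → [1, 6, 1]
pop(1) removes 6 → [1, 1]
append row[-1]+row[-1] = 1+1 = 2 → [1, 1, 2]
row[-1] = 5 → [1, 1, 5]
append row[-1]+row[2] = 5+5 = 10 → [1, 1, 5, 10]
pop(0) removes 1 → [1, 5, 10]
row[-3]+row[-2] = 1+5 = 6

6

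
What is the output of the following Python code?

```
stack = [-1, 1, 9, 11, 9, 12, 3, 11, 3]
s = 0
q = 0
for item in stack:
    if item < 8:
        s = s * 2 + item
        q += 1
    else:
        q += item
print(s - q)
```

item=-1: <8, s = 0*2+(-1) = -1; q=1
item=1: <8, s = (-1)*2+1 = -1; q=2
item=9: not <8; q=11
item=11: not <8; q=22
item=9: not <8; q=31
item=12: not <8; q=43
item=3: <8, s = (-1)*2+3 = 1; q=44
item=11: not <8; q=55
item=3: <8, s = 1*2+3 = 5; q=56
s-q = 5-56 = -51

-51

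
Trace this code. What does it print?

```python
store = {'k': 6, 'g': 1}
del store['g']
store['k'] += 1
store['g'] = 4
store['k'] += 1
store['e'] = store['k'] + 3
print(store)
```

del 'g' → {'k': 6}
store['k'] = 6+1 = 7 → {'k': 7}
store['g'] = 4 → {'k': 7, 'g': 4}
store['k'] = 7+1 = 8 → {'k': 8, 'g': 4}
store['e'] = store['k']+3 = 11 → {'k': 8, 'g': 4, 'e': 11}

{'k': 8, 'g': 4, 'e': 11}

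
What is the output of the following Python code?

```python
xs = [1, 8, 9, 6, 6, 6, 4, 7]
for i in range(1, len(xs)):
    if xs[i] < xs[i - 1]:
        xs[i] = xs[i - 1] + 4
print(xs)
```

i=1: 8>=1, unchanged → [1, 8, 9, 6, 6, 6, 4, 7]
i=2: 9>=8, unchanged → [1, 8, 9, 6, 6, 6, 4, 7]
i=3: 6<9, xs[3] = 9+4 = 13 → [1, 8, 9, 13, 6, 6, 4, 7]
i=4: 6<13, xs[4] = 13+4 = 17 → [1, 8, 9, 13, 17, 6, 4, 7]
i=5: 6<17, xs[5] = 17+4 = 21 → [1, 8, 9, 13, 17, 21, 4, 7]
i=6: 4<21, xs[6] = 21+4 = 25 → [1, 8, 9, 13, 17, 21, 25, 7]
i=7: 7<25, xs[7] = 25+4 = 29 → [1, 8, 9, 13, 17, 21, 25, 29]

[1, 8, 9, 13, 17, 21, 25, 29]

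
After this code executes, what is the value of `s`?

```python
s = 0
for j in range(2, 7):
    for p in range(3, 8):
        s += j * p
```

j=2,p=3: s = 0+6 = 6
j=2,p=4: s = 6+8 = 14
j=2,p=5: s = 14+10 = 24
j=2,p=6: s = 24+12 = 36
j=2,p=7: s = 36+14 = 50
j=3,p=3: s = 50+9 = 59
j=3,p=4: s = 59+12 = 71
j=3,p=5: s = 71+15 = 86
j=3,p=6: s = 86+18 = 104
j=3,p=7: s = 104+21 = 125
j=4,p=3: s = 125+12 = 137
j=4,p=4: s = 137+16 = 153
j=4,p=5: s = 153+20 = 173
j=4,p=6: s = 173+24 = 197
j=4,p=7: s = 197+28 = 225
j=5,p=3: s = 225+15 = 240
j=5,p=4: s = 240+20 = 260
j=5,p=5: s = 260+25 = 285
j=5,p=6: s = 285+30 = 315
j=5,p=7: s = 315+35 = 350
j=6,p=3: s = 350+18 = 368
j=6,p=4: s = 368+24 = 392
j=6,p=5: s = 392+30 = 422
j=6,p=6: s = 422+36 = 458
j=6,p=7: s = 458+42 = 500

500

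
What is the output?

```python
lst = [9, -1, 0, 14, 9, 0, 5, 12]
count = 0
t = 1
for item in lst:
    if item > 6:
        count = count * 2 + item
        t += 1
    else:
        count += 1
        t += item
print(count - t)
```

item=9: >6, count = 0*2+9 = 9; t=2
item=-1: not >6, count = 9+1 = 10; t=1
item=0: not >6, count = 10+1 = 11; t=1
item=14: >6, count = 11*2+14 = 36; t=2
item=9: >6, count = 36*2+9 = 81; t=3
item=0: not >6, count = 81+1 = 82; t=3
item=5: not >6, count = 82+1 = 83; t=8
item=12: >6, count = 83*2+12 = 178; t=9
count-t = 178-9 = 169

169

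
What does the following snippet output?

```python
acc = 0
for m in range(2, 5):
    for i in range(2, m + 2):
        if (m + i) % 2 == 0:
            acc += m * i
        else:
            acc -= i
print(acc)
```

20

m=2,i=2: even sum, acc = 0+4 = 4
m=2,i=3: odd sum, acc = 4-3 = 1
m=3,i=2: odd sum, acc = 1-2 = -1
m=3,i=3: even sum, acc = (-1)+9 = 8
m=3,i=4: odd sum, acc = 8-4 = 4
m=4,i=2: even sum, acc = 4+8 = 12
m=4,i=3: odd sum, acc = 12-3 = 9
m=4,i=4: even sum, acc = 9+16 = 25
m=4,i=5: odd sum, acc = 25-5 = 20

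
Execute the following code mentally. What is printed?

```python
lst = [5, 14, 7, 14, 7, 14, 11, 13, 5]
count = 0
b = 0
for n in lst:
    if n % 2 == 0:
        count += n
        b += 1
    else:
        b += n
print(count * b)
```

n=5: not even; b=5
n=14: even, count = 0+14 = 14; b=6
n=7: not even; b=13
n=14: even, count = 14+14 = 28; b=14
n=7: not even; b=21
n=14: even, count = 28+14 = 42; b=22
n=11: not even; b=33
n=13: not even; b=46
n=5: not even; b=51
count*b = 42*51 = 2142

2142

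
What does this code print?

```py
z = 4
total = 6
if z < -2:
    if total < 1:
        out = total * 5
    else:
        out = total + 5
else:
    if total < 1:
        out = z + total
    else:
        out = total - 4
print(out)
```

2

z=4, total=6
z < -2 is False; total < 1 is False
→ out = total - 4 = 2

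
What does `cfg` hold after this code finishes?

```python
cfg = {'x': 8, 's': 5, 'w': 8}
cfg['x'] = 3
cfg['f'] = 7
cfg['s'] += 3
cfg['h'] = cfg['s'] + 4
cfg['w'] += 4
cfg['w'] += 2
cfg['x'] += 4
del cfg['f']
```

{'x': 7, 's': 8, 'w': 14, 'h': 12}

cfg['x'] = 3 → {'x': 3, 's': 5, 'w': 8}
cfg['f'] = 7 → {'x': 3, 's': 5, 'w': 8, 'f': 7}
cfg['s'] = 5+3 = 8 → {'x': 3, 's': 8, 'w': 8, 'f': 7}
cfg['h'] = cfg['s']+4 = 12 → {'x': 3, 's': 8, 'w': 8, 'f': 7, 'h': 12}
cfg['w'] = 8+4 = 12 → {'x': 3, 's': 8, 'w': 12, 'f': 7, 'h': 12}
cfg['w'] = 12+2 = 14 → {'x': 3, 's': 8, 'w': 14, 'f': 7, 'h': 12}
cfg['x'] = 3+4 = 7 → {'x': 7, 's': 8, 'w': 14, 'f': 7, 'h': 12}
del 'f' → {'x': 7, 's': 8, 'w': 14, 'h': 12}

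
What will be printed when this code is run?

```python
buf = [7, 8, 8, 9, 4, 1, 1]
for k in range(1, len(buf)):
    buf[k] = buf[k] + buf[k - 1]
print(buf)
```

k=1: buf[1] = 8+7 = 15 → [7, 15, 8, 9, 4, 1, 1]
k=2: buf[2] = 8+15 = 23 → [7, 15, 23, 9, 4, 1, 1]
k=3: buf[3] = 9+23 = 32 → [7, 15, 23, 32, 4, 1, 1]
k=4: buf[4] = 4+32 = 36 → [7, 15, 23, 32, 36, 1, 1]
k=5: buf[5] = 1+36 = 37 → [7, 15, 23, 32, 36, 37, 1]
k=6: buf[6] = 1+37 = 38 → [7, 15, 23, 32, 36, 37, 38]

[7, 15, 23, 32, 36, 37, 38]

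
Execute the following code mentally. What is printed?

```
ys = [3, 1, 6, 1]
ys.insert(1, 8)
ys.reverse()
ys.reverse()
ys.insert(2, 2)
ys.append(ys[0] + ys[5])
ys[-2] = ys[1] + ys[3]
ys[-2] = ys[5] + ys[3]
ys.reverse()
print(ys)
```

[4, 10, 6, 1, 2, 8, 3]

insert 8 at 1 → [3, 8, 1, 6, 1]
reverse → [1, 6, 1, 8, 3]
reverse → [3, 8, 1, 6, 1]
insert 2 at 2 → [3, 8, 2, 1, 6, 1]
append ys[0]+ys[5] = 3+1 = 4 → [3, 8, 2, 1, 6, 1, 4]
ys[-2] = ys[1]+ys[3] = 8+1 = 9 → [3, 8, 2, 1, 6, 9, 4]
ys[-2] = ys[5]+ys[3] = 9+1 = 10 → [3, 8, 2, 1, 6, 10, 4]
reverse → [4, 10, 6, 1, 2, 8, 3]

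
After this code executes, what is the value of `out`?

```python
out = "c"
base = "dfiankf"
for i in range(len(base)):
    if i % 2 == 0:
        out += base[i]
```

i=0: add 'd' → 'cd'
i=1: skip
i=2: add 'i' → 'cdi'
i=3: skip
i=4: add 'n' → 'cdin'
i=5: skip
i=6: add 'f' → 'cdinf'

'cdinf'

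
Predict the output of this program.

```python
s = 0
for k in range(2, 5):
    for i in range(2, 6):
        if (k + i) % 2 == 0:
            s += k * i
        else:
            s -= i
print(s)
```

k=2,i=2: even sum, s = 0+4 = 4
k=2,i=3: odd sum, s = 4-3 = 1
k=2,i=4: even sum, s = 1+8 = 9
k=2,i=5: odd sum, s = 9-5 = 4
k=3,i=2: odd sum, s = 4-2 = 2
k=3,i=3: even sum, s = 2+9 = 11
k=3,i=4: odd sum, s = 11-4 = 7
k=3,i=5: even sum, s = 7+15 = 22
k=4,i=2: even sum, s = 22+8 = 30
k=4,i=3: odd sum, s = 30-3 = 27
k=4,i=4: even sum, s = 27+16 = 43
k=4,i=5: odd sum, s = 43-5 = 38

38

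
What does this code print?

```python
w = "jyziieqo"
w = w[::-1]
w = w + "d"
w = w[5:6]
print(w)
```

reverse → 'oqeiizyj'
+ 'd' → 'oqeiizyjd'
slice [5:6] → 'z'

z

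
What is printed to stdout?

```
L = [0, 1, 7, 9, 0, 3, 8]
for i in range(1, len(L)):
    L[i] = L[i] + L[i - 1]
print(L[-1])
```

i=1: L[1] = 1+0 = 1 → [0, 1, 7, 9, 0, 3, 8]
i=2: L[2] = 7+1 = 8 → [0, 1, 8, 9, 0, 3, 8]
i=3: L[3] = 9+8 = 17 → [0, 1, 8, 17, 0, 3, 8]
i=4: L[4] = 0+17 = 17 → [0, 1, 8, 17, 17, 3, 8]
i=5: L[5] = 3+17 = 20 → [0, 1, 8, 17, 17, 20, 8]
i=6: L[6] = 8+20 = 28 → [0, 1, 8, 17, 17, 20, 28]

28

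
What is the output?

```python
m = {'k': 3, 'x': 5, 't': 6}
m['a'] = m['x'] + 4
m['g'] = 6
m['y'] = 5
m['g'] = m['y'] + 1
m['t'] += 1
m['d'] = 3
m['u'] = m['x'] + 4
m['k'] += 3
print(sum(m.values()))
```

m['a'] = m['x']+4 = 9 → {'k': 3, 'x': 5, 't': 6, 'a': 9}
m['g'] = 6 → {'k': 3, 'x': 5, 't': 6, 'a': 9, 'g': 6}
m['y'] = 5 → {'k': 3, 'x': 5, 't': 6, 'a': 9, 'g': 6, 'y': 5}
m['g'] = m['y']+1 = 6 → {'k': 3, 'x': 5, 't': 6, 'a': 9, 'g': 6, 'y': 5}
m['t'] = 6+1 = 7 → {'k': 3, 'x': 5, 't': 7, 'a': 9, 'g': 6, 'y': 5}
m['d'] = 3 → {'k': 3, 'x': 5, 't': 7, 'a': 9, 'g': 6, 'y': 5, 'd': 3}
m['u'] = m['x']+4 = 9 → {'k': 3, 'x': 5, 't': 7, 'a': 9, 'g': 6, 'y': 5, 'd': 3, 'u': 9}
m['k'] = 3+3 = 6 → {'k': 6, 'x': 5, 't': 7, 'a': 9, 'g': 6, 'y': 5, 'd': 3, 'u': 9}
sum of values = 50

50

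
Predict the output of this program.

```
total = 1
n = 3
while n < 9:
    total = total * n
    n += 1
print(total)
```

n=3: total = 1*3 = 3
n=4: total = 3*4 = 12
n=5: total = 12*5 = 60
n=6: total = 60*6 = 360
n=7: total = 360*7 = 2520
n=8: total = 2520*8 = 20160

20160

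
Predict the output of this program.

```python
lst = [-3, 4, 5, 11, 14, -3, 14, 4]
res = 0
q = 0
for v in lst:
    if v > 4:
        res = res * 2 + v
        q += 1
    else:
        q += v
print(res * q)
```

756

v=-3: not >4; q=-3
v=4: not >4; q=1
v=5: >4, res = 0*2+5 = 5; q=2
v=11: >4, res = 5*2+11 = 21; q=3
v=14: >4, res = 21*2+14 = 56; q=4
v=-3: not >4; q=1
v=14: >4, res = 56*2+14 = 126; q=2
v=4: not >4; q=6
res*q = 126*6 = 756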